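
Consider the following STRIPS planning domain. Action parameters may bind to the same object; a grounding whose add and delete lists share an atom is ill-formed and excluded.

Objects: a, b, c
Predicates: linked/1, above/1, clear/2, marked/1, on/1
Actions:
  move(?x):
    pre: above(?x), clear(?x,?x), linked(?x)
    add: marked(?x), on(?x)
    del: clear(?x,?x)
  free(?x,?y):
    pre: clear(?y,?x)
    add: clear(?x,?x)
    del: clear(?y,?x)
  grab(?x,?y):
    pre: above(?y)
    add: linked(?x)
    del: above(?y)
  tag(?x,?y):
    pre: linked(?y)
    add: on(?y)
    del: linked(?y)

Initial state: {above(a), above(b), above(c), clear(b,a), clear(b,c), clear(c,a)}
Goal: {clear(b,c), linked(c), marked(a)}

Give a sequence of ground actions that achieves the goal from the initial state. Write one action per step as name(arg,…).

free(a,b); grab(a,b); move(a); grab(c,a)

1. free(a,b)  →  {above(a), above(b), above(c), clear(a,a), clear(b,c), clear(c,a)}
2. grab(a,b)  →  {above(a), above(c), clear(a,a), clear(b,c), clear(c,a), linked(a)}
3. move(a)  →  {above(a), above(c), clear(b,c), clear(c,a), linked(a), marked(a), on(a)}
4. grab(c,a)  →  {above(c), clear(b,c), clear(c,a), linked(a), linked(c), marked(a), on(a)}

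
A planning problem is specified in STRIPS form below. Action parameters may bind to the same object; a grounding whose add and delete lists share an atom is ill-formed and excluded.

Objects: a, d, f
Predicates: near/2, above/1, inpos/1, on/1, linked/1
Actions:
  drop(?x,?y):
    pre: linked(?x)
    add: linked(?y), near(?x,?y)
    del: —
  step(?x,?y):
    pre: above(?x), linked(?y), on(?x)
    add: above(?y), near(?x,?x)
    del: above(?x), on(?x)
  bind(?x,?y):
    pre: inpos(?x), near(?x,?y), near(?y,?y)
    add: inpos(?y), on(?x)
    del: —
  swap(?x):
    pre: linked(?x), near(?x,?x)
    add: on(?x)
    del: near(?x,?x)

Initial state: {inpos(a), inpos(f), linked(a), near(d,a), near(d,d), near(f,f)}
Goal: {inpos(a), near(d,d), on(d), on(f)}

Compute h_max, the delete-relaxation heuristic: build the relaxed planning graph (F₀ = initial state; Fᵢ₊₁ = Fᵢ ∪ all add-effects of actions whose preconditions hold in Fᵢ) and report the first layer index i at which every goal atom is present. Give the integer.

2

F0 = init (6 atoms)
F1 = F0 ∪ {linked(d), linked(f), near(a,a), near(a,d), near(a,f), on(f)}  (12 atoms)
F2 = F1 ∪ {inpos(d), near(d,f), near(f,a), near(f,d), on(a), on(d)}  (18 atoms)
goal ⊆ F2  ⇒  h_max = 2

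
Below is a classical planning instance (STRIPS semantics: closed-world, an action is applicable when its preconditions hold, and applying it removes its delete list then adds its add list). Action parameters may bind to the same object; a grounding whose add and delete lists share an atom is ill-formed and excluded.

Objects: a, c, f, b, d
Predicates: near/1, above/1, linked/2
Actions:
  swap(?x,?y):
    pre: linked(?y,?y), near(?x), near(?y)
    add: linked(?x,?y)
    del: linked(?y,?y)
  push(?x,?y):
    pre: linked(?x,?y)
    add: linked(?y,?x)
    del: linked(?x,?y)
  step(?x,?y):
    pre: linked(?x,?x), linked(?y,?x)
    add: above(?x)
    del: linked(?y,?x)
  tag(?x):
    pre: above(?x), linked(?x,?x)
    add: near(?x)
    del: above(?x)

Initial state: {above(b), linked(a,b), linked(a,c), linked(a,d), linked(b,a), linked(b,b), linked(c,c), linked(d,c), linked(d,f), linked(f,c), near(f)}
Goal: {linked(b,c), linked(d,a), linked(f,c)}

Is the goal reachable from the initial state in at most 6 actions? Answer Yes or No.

Yes

1. push(a,d)  →  {above(b), linked(a,b), linked(a,c), linked(b,a), linked(b,b), linked(c,c), linked(d,a), linked(d,c), linked(d,f), linked(f,c), near(f)}
2. step(c,a)  →  {above(b), above(c), linked(a,b), linked(b,a), linked(b,b), linked(c,c), linked(d,a), linked(d,c), linked(d,f), linked(f,c), near(f)}
3. tag(c)  →  {above(b), linked(a,b), linked(b,a), linked(b,b), linked(c,c), linked(d,a), linked(d,c), linked(d,f), linked(f,c), near(c), near(f)}
4. tag(b)  →  {linked(a,b), linked(b,a), linked(b,b), linked(c,c), linked(d,a), linked(d,c), linked(d,f), linked(f,c), near(b), near(c), near(f)}
5. swap(b,c)  →  {linked(a,b), linked(b,a), linked(b,b), linked(b,c), linked(d,a), linked(d,c), linked(d,f), linked(f,c), near(b), near(c), near(f)}
optimal plan length = 5; 5 ≤ 6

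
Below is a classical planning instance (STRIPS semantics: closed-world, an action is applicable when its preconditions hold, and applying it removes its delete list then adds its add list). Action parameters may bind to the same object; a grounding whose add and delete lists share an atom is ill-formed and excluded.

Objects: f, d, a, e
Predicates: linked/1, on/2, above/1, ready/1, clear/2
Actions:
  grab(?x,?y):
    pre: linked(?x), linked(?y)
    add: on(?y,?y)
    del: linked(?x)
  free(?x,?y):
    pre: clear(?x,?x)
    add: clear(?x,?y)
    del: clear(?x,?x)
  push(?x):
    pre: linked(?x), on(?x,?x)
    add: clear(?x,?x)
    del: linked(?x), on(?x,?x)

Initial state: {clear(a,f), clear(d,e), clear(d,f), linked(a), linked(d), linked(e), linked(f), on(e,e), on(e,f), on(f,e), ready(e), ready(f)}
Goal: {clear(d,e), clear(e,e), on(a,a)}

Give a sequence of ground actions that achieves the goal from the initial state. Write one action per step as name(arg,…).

1. grab(f,a)  →  {clear(a,f), clear(d,e), clear(d,f), linked(a), linked(d), linked(e), on(a,a), on(e,e), on(e,f), on(f,e), ready(e), ready(f)}
2. push(e)  →  {clear(a,f), clear(d,e), clear(d,f), clear(e,e), linked(a), linked(d), on(a,a), on(e,f), on(f,e), ready(e), ready(f)}

grab(f,a); push(e)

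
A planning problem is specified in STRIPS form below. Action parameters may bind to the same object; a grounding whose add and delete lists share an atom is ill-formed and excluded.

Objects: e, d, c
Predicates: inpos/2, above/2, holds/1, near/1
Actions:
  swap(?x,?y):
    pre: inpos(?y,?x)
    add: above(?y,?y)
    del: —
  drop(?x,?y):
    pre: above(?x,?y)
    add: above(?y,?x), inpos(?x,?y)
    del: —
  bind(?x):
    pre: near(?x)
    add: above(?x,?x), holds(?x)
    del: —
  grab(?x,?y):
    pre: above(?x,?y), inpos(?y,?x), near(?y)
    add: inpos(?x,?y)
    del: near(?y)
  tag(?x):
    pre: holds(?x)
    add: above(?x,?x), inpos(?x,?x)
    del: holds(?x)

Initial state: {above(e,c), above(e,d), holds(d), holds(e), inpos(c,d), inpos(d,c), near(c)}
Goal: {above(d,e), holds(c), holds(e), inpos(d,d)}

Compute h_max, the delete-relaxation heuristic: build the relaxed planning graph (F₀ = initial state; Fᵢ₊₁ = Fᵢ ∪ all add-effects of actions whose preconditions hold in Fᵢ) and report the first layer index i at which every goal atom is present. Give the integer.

F0 = init (7 atoms)
F1 = F0 ∪ {above(c,c), above(c,e), above(d,d), above(d,e), above(e,e), holds(c), inpos(d,d), inpos(e,c), inpos(e,d), inpos(e,e)}  (17 atoms)
goal ⊆ F1  ⇒  h_max = 1

1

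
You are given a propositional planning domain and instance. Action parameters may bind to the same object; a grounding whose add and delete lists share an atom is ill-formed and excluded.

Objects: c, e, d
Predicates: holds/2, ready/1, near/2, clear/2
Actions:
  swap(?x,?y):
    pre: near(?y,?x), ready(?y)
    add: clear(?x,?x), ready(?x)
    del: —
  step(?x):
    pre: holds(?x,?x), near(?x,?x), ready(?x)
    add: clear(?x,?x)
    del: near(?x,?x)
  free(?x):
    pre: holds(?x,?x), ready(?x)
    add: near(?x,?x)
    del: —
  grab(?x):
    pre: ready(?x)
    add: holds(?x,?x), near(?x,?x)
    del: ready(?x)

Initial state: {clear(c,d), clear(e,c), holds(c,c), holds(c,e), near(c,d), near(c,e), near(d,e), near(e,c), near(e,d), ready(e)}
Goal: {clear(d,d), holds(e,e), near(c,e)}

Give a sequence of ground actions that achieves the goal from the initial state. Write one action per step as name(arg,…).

1. swap(d,e)  →  {clear(c,d), clear(d,d), clear(e,c), holds(c,c), holds(c,e), near(c,d), near(c,e), near(d,e), near(e,c), near(e,d), ready(d), ready(e)}
2. grab(e)  →  {clear(c,d), clear(d,d), clear(e,c), holds(c,c), holds(c,e), holds(e,e), near(c,d), near(c,e), near(d,e), near(e,c), near(e,d), near(e,e), ready(d)}

swap(d,e); grab(e)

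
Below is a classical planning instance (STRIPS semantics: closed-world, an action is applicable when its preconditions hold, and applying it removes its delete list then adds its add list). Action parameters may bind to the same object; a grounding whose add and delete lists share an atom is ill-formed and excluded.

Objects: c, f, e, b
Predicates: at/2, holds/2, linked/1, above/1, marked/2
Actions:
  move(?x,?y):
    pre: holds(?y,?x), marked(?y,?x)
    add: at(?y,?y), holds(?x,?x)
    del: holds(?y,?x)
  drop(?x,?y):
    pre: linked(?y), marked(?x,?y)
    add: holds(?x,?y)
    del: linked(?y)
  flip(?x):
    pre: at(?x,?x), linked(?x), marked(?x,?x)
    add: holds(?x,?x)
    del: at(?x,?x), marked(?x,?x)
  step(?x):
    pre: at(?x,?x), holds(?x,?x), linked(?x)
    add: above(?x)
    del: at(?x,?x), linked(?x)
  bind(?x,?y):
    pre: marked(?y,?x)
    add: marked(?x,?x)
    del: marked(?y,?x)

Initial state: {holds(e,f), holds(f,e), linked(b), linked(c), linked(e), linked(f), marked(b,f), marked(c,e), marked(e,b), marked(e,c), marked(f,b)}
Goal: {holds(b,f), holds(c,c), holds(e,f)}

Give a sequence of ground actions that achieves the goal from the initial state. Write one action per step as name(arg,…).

drop(e,c); move(c,e); drop(b,f)

1. drop(e,c)  →  {holds(e,c), holds(e,f), holds(f,e), linked(b), linked(e), linked(f), marked(b,f), marked(c,e), marked(e,b), marked(e,c), marked(f,b)}
2. move(c,e)  →  {at(e,e), holds(c,c), holds(e,f), holds(f,e), linked(b), linked(e), linked(f), marked(b,f), marked(c,e), marked(e,b), marked(e,c), marked(f,b)}
3. drop(b,f)  →  {at(e,e), holds(b,f), holds(c,c), holds(e,f), holds(f,e), linked(b), linked(e), marked(b,f), marked(c,e), marked(e,b), marked(e,c), marked(f,b)}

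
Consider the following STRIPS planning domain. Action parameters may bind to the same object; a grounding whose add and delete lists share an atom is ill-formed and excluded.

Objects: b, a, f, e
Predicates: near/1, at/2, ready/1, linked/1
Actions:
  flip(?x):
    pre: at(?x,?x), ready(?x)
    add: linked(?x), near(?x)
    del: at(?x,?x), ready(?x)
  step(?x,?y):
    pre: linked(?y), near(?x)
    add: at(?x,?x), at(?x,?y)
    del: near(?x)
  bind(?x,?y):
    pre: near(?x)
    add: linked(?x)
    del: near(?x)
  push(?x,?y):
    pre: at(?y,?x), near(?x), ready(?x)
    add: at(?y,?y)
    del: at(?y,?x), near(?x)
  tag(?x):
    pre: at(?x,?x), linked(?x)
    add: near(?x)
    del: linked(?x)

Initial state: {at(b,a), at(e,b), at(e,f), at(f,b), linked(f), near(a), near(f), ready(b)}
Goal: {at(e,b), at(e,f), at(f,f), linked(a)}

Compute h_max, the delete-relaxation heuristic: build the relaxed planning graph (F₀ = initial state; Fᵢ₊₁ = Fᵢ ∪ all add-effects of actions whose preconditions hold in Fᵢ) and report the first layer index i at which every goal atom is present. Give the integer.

F0 = init (8 atoms)
F1 = F0 ∪ {at(a,a), at(a,f), at(f,f), linked(a)}  (12 atoms)
goal ⊆ F1  ⇒  h_max = 1

1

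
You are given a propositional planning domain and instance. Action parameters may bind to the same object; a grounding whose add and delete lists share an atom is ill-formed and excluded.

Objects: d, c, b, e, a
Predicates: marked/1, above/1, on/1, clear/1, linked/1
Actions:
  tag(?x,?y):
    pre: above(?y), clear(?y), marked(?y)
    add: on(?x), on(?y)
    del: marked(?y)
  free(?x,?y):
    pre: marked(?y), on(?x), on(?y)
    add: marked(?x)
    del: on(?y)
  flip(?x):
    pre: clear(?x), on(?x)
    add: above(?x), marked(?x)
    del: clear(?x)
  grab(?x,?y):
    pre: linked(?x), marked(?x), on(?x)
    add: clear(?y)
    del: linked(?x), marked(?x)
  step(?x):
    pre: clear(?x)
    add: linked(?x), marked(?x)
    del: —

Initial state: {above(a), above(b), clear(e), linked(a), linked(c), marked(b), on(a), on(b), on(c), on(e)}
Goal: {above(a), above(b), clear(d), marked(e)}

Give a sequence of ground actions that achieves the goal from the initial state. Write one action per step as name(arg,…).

1. free(c,b)  →  {above(a), above(b), clear(e), linked(a), linked(c), marked(b), marked(c), on(a), on(c), on(e)}
2. flip(e)  →  {above(a), above(b), above(e), linked(a), linked(c), marked(b), marked(c), marked(e), on(a), on(c), on(e)}
3. grab(c,d)  →  {above(a), above(b), above(e), clear(d), linked(a), marked(b), marked(e), on(a), on(c), on(e)}

free(c,b); flip(e); grab(c,d)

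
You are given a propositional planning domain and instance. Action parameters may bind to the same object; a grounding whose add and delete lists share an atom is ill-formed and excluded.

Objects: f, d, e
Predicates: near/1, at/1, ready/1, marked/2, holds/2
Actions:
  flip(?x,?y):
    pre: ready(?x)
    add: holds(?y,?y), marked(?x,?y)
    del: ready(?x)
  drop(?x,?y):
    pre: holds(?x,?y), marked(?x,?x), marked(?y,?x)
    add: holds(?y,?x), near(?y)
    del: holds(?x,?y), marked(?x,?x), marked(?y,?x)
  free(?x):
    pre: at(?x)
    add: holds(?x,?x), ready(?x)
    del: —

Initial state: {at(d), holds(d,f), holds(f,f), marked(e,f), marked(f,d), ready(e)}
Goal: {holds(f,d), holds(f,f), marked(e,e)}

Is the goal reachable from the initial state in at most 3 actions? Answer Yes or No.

1. flip(e,e)  →  {at(d), holds(d,f), holds(e,e), holds(f,f), marked(e,e), marked(e,f), marked(f,d)}
2. free(d)  →  {at(d), holds(d,d), holds(d,f), holds(e,e), holds(f,f), marked(e,e), marked(e,f), marked(f,d), ready(d)}
3. flip(d,d)  →  {at(d), holds(d,d), holds(d,f), holds(e,e), holds(f,f), marked(d,d), marked(e,e), marked(e,f), marked(f,d)}
4. drop(d,f)  →  {at(d), holds(d,d), holds(e,e), holds(f,d), holds(f,f), marked(e,e), marked(e,f), near(f)}
optimal plan length = 4; 4 > 3

No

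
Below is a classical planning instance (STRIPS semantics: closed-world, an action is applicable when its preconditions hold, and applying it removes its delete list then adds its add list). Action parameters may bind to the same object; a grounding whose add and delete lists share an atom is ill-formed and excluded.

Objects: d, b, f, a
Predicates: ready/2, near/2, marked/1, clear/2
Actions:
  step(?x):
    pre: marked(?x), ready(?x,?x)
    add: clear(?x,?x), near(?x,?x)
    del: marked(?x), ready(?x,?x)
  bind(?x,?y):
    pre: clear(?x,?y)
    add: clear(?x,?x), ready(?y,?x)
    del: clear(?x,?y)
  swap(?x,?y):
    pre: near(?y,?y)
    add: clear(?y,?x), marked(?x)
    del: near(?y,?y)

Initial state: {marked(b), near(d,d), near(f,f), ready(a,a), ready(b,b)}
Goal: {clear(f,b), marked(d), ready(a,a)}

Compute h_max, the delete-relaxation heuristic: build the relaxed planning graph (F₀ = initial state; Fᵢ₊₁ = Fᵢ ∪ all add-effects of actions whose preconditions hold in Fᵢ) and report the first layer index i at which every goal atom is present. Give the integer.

F0 = init (5 atoms)
F1 = F0 ∪ {clear(b,b), clear(d,a), clear(d,b), clear(d,d), clear(d,f), clear(f,a), clear(f,b), clear(f,d), clear(f,f), marked(a), marked(d), marked(f), near(b,b)}  (18 atoms)
goal ⊆ F1  ⇒  h_max = 1

1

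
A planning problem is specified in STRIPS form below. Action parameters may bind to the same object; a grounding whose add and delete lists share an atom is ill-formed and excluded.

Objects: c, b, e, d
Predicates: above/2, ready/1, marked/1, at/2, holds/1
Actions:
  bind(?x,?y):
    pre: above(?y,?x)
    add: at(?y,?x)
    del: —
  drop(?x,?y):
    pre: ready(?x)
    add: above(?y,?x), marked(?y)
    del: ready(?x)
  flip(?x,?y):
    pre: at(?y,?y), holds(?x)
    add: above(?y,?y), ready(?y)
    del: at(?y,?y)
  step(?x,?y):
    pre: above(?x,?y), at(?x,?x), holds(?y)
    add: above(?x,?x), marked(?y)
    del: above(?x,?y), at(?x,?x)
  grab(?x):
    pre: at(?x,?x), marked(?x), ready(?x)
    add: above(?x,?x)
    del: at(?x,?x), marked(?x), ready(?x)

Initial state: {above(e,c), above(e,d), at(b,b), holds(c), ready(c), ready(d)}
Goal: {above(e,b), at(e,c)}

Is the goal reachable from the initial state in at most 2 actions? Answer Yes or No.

No

1. bind(c,e)  →  {above(e,c), above(e,d), at(b,b), at(e,c), holds(c), ready(c), ready(d)}
2. flip(c,b)  →  {above(b,b), above(e,c), above(e,d), at(e,c), holds(c), ready(b), ready(c), ready(d)}
3. drop(b,e)  →  {above(b,b), above(e,b), above(e,c), above(e,d), at(e,c), holds(c), marked(e), ready(c), ready(d)}
optimal plan length = 3; 3 > 2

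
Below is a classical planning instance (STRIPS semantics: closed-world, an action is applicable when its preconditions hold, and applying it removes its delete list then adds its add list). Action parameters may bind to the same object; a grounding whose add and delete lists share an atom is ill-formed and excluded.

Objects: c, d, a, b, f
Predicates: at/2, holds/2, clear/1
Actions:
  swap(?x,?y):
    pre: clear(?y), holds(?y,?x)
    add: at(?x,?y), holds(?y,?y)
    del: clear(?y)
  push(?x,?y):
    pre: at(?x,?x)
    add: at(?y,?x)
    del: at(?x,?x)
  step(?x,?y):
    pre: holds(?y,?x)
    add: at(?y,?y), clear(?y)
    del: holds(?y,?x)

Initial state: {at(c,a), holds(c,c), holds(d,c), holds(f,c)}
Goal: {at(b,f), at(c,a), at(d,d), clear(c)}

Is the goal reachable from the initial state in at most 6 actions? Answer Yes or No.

Yes

1. step(c,c)  →  {at(c,a), at(c,c), clear(c), holds(d,c), holds(f,c)}
2. step(c,d)  →  {at(c,a), at(c,c), at(d,d), clear(c), clear(d), holds(f,c)}
3. step(c,f)  →  {at(c,a), at(c,c), at(d,d), at(f,f), clear(c), clear(d), clear(f)}
4. push(f,b)  →  {at(b,f), at(c,a), at(c,c), at(d,d), clear(c), clear(d), clear(f)}
optimal plan length = 4; 4 ≤ 6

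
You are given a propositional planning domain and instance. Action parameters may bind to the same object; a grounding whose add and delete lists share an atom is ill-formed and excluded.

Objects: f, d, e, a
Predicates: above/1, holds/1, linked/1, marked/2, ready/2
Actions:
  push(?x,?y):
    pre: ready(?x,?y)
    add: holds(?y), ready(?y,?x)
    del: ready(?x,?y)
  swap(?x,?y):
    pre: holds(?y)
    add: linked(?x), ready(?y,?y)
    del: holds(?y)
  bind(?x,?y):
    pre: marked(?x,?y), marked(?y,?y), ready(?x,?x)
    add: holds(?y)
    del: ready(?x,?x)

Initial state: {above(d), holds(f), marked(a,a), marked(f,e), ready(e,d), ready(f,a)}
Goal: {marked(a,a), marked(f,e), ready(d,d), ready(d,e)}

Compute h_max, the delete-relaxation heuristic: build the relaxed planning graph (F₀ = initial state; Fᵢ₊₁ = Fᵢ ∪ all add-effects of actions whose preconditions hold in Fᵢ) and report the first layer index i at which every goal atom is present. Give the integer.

F0 = init (6 atoms)
F1 = F0 ∪ {holds(a), holds(d), linked(a), linked(d), linked(e), linked(f), ready(a,f), ready(d,e), ready(f,f)}  (15 atoms)
F2 = F1 ∪ {holds(e), ready(a,a), ready(d,d)}  (18 atoms)
goal ⊆ F2  ⇒  h_max = 2

2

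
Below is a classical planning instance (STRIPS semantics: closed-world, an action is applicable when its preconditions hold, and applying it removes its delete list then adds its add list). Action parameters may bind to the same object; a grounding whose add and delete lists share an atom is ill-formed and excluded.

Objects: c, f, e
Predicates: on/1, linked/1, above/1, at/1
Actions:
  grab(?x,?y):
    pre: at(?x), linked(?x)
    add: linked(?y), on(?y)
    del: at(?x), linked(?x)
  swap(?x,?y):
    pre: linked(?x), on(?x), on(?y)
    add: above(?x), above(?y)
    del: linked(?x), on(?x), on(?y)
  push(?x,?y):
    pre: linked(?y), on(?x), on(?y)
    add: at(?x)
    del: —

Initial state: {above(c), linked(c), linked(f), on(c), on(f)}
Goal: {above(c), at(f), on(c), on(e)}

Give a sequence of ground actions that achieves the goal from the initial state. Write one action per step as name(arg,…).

1. push(c,c)  →  {above(c), at(c), linked(c), linked(f), on(c), on(f)}
2. grab(c,e)  →  {above(c), linked(e), linked(f), on(c), on(e), on(f)}
3. push(f,f)  →  {above(c), at(f), linked(e), linked(f), on(c), on(e), on(f)}

push(c,c); grab(c,e); push(f,f)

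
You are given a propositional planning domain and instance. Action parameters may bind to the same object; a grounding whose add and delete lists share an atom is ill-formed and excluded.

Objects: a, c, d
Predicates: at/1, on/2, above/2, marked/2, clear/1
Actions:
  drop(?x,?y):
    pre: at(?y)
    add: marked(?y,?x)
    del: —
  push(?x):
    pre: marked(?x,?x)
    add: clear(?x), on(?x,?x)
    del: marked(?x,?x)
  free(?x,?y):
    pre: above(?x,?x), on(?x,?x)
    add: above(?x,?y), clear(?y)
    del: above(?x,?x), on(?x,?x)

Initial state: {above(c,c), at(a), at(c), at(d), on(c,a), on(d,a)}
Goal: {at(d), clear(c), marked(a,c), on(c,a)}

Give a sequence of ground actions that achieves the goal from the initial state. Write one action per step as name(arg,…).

1. drop(c,a)  →  {above(c,c), at(a), at(c), at(d), marked(a,c), on(c,a), on(d,a)}
2. drop(c,c)  →  {above(c,c), at(a), at(c), at(d), marked(a,c), marked(c,c), on(c,a), on(d,a)}
3. push(c)  →  {above(c,c), at(a), at(c), at(d), clear(c), marked(a,c), on(c,a), on(c,c), on(d,a)}

drop(c,a); drop(c,c); push(c)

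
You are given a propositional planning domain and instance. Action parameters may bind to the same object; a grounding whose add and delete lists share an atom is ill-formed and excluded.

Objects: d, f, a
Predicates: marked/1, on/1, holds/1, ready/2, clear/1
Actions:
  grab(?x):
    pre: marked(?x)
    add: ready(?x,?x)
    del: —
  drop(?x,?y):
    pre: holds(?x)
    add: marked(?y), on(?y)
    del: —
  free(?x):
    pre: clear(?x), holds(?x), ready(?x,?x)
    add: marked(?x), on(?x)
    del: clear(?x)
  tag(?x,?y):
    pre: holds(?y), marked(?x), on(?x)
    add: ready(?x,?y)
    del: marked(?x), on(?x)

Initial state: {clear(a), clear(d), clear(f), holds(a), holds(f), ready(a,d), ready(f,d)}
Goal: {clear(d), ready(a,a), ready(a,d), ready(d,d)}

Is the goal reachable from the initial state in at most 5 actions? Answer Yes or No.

Yes

1. drop(f,d)  →  {clear(a), clear(d), clear(f), holds(a), holds(f), marked(d), on(d), ready(a,d), ready(f,d)}
2. grab(d)  →  {clear(a), clear(d), clear(f), holds(a), holds(f), marked(d), on(d), ready(a,d), ready(d,d), ready(f,d)}
3. drop(f,a)  →  {clear(a), clear(d), clear(f), holds(a), holds(f), marked(a), marked(d), on(a), on(d), ready(a,d), ready(d,d), ready(f,d)}
4. grab(a)  →  {clear(a), clear(d), clear(f), holds(a), holds(f), marked(a), marked(d), on(a), on(d), ready(a,a), ready(a,d), ready(d,d), ready(f,d)}
optimal plan length = 4; 4 ≤ 5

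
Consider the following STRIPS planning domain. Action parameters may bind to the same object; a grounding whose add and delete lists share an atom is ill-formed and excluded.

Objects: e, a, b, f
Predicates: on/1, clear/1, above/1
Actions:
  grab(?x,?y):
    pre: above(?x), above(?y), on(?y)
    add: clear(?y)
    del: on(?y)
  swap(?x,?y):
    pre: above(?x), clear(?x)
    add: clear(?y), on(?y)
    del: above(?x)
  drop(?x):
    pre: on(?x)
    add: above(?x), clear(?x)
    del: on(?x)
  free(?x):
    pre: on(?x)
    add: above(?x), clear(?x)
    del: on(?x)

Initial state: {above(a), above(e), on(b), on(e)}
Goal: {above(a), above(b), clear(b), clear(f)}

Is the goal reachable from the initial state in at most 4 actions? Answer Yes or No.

1. grab(e,e)  →  {above(a), above(e), clear(e), on(b)}
2. swap(e,f)  →  {above(a), clear(e), clear(f), on(b), on(f)}
3. drop(b)  →  {above(a), above(b), clear(b), clear(e), clear(f), on(f)}
optimal plan length = 3; 3 ≤ 4

Yes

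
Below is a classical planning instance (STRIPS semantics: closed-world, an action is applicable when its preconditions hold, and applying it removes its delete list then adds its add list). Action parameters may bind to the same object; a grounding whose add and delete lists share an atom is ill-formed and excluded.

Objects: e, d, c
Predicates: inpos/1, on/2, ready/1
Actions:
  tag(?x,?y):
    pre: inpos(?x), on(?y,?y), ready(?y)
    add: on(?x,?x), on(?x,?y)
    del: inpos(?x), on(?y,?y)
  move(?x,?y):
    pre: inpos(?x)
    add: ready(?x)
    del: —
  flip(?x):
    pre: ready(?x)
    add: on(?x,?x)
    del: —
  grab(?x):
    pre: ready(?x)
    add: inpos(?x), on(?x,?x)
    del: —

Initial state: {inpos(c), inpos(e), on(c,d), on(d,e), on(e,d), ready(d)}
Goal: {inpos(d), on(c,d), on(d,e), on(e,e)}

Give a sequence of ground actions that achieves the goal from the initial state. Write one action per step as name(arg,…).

1. grab(d)  →  {inpos(c), inpos(d), inpos(e), on(c,d), on(d,d), on(d,e), on(e,d), ready(d)}
2. tag(e,d)  →  {inpos(c), inpos(d), on(c,d), on(d,e), on(e,d), on(e,e), ready(d)}

grab(d); tag(e,d)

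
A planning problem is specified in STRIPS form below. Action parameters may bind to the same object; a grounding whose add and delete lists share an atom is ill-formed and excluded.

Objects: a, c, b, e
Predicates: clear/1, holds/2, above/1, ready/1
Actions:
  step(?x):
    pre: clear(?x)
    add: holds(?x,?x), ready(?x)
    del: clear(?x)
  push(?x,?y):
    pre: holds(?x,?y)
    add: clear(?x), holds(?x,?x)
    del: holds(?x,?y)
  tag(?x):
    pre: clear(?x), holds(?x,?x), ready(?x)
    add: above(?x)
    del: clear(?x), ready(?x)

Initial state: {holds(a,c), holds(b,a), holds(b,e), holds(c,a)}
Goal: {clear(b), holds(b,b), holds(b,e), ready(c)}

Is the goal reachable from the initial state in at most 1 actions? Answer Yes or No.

1. push(c,a)  →  {clear(c), holds(a,c), holds(b,a), holds(b,e), holds(c,c)}
2. step(c)  →  {holds(a,c), holds(b,a), holds(b,e), holds(c,c), ready(c)}
3. push(b,a)  →  {clear(b), holds(a,c), holds(b,b), holds(b,e), holds(c,c), ready(c)}
optimal plan length = 3; 3 > 1

No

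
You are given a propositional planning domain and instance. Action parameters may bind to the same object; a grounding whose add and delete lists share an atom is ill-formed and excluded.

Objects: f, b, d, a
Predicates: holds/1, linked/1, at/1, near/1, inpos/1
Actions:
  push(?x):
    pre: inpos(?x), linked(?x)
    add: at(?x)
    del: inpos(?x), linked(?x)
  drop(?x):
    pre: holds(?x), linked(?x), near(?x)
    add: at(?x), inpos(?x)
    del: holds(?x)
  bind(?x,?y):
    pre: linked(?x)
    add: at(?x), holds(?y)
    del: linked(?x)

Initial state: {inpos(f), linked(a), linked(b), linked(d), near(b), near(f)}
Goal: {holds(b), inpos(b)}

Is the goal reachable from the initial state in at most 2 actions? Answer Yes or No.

No

1. bind(d,b)  →  {at(d), holds(b), inpos(f), linked(a), linked(b), near(b), near(f)}
2. drop(b)  →  {at(b), at(d), inpos(b), inpos(f), linked(a), linked(b), near(b), near(f)}
3. bind(b,b)  →  {at(b), at(d), holds(b), inpos(b), inpos(f), linked(a), near(b), near(f)}
optimal plan length = 3; 3 > 2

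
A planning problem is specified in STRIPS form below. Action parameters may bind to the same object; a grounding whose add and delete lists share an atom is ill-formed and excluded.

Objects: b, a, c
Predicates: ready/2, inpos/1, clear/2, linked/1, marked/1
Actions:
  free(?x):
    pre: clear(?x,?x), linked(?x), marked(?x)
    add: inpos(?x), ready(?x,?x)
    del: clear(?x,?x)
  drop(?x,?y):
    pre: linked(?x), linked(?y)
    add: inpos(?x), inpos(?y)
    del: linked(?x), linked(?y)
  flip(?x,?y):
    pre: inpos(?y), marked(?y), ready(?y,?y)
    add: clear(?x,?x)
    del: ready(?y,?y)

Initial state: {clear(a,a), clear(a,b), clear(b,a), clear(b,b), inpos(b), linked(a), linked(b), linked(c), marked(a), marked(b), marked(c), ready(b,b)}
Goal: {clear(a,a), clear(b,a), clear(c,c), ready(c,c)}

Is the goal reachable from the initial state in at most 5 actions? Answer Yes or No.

1. flip(c,b)  →  {clear(a,a), clear(a,b), clear(b,a), clear(b,b), clear(c,c), inpos(b), linked(a), linked(b), linked(c), marked(a), marked(b), marked(c)}
2. free(b)  →  {clear(a,a), clear(a,b), clear(b,a), clear(c,c), inpos(b), linked(a), linked(b), linked(c), marked(a), marked(b), marked(c), ready(b,b)}
3. free(c)  →  {clear(a,a), clear(a,b), clear(b,a), inpos(b), inpos(c), linked(a), linked(b), linked(c), marked(a), marked(b), marked(c), ready(b,b), ready(c,c)}
4. flip(c,b)  →  {clear(a,a), clear(a,b), clear(b,a), clear(c,c), inpos(b), inpos(c), linked(a), linked(b), linked(c), marked(a), marked(b), marked(c), ready(c,c)}
optimal plan length = 4; 4 ≤ 5

Yes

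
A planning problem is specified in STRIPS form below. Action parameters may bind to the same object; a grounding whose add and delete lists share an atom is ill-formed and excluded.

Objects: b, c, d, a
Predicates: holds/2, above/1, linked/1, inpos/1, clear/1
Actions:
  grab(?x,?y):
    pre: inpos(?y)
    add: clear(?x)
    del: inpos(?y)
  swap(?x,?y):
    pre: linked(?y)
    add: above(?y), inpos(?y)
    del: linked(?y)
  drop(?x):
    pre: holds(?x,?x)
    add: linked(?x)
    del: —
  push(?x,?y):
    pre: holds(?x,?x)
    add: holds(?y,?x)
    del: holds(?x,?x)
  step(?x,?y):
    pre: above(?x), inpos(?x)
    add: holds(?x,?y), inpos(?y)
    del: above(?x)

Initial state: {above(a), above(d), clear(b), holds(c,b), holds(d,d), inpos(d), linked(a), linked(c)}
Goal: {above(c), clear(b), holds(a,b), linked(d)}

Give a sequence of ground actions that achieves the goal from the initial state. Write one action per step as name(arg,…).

swap(b,c); swap(b,a); drop(d); step(a,b)

1. swap(b,c)  →  {above(a), above(c), above(d), clear(b), holds(c,b), holds(d,d), inpos(c), inpos(d), linked(a)}
2. swap(b,a)  →  {above(a), above(c), above(d), clear(b), holds(c,b), holds(d,d), inpos(a), inpos(c), inpos(d)}
3. drop(d)  →  {above(a), above(c), above(d), clear(b), holds(c,b), holds(d,d), inpos(a), inpos(c), inpos(d), linked(d)}
4. step(a,b)  →  {above(c), above(d), clear(b), holds(a,b), holds(c,b), holds(d,d), inpos(a), inpos(b), inpos(c), inpos(d), linked(d)}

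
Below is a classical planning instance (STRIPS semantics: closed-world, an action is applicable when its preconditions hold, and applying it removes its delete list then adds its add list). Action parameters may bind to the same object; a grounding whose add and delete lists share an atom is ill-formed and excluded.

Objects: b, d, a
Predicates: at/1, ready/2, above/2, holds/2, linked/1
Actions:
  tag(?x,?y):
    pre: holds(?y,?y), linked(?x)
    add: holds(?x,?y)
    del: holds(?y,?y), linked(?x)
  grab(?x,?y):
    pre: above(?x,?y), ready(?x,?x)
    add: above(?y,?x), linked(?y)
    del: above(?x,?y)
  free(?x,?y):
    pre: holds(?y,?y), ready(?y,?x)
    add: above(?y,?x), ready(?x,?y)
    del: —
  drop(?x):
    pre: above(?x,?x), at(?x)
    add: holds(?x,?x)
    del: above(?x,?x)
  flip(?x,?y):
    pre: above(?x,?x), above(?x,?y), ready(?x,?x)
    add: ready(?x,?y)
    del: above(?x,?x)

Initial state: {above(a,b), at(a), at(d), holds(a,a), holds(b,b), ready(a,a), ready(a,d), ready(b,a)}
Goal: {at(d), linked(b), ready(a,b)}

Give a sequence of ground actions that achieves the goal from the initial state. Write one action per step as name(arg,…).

grab(a,b); free(a,b)

1. grab(a,b)  →  {above(b,a), at(a), at(d), holds(a,a), holds(b,b), linked(b), ready(a,a), ready(a,d), ready(b,a)}
2. free(a,b)  →  {above(b,a), at(a), at(d), holds(a,a), holds(b,b), linked(b), ready(a,a), ready(a,b), ready(a,d), ready(b,a)}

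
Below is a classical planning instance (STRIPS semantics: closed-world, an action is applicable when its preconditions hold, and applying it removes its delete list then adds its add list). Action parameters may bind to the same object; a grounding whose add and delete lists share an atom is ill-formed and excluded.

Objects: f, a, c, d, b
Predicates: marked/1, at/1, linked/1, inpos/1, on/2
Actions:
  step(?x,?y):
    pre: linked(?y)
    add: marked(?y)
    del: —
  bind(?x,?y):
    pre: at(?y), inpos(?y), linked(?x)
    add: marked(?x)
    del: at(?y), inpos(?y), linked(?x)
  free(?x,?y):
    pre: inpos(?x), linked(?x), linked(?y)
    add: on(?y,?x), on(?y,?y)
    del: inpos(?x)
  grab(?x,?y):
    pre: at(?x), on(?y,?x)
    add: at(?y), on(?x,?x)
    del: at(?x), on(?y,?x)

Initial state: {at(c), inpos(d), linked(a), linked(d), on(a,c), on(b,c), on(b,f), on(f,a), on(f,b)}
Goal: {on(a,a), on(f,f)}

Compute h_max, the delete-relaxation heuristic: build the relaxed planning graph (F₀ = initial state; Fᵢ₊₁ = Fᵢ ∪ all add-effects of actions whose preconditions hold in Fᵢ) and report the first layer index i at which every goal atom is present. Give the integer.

F0 = init (9 atoms)
F1 = F0 ∪ {at(a), at(b), marked(a), marked(d), on(a,a), on(a,d), on(c,c), on(d,d)}  (17 atoms)
F2 = F1 ∪ {at(f), on(b,b)}  (19 atoms)
F3 = F2 ∪ {on(f,f)}  (20 atoms)
goal ⊆ F3  ⇒  h_max = 3

3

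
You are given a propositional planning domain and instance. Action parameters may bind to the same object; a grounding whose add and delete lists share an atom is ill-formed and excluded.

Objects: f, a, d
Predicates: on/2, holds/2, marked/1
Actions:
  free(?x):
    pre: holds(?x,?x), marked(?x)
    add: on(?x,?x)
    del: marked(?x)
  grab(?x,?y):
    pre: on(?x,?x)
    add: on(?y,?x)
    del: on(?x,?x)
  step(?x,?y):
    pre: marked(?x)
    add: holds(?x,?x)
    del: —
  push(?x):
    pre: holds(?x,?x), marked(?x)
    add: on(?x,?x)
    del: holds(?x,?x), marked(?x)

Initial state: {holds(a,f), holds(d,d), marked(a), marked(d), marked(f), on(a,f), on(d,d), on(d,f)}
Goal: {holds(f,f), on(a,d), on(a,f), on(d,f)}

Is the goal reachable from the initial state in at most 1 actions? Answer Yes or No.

No

1. grab(d,a)  →  {holds(a,f), holds(d,d), marked(a), marked(d), marked(f), on(a,d), on(a,f), on(d,f)}
2. step(f,f)  →  {holds(a,f), holds(d,d), holds(f,f), marked(a), marked(d), marked(f), on(a,d), on(a,f), on(d,f)}
optimal plan length = 2; 2 > 1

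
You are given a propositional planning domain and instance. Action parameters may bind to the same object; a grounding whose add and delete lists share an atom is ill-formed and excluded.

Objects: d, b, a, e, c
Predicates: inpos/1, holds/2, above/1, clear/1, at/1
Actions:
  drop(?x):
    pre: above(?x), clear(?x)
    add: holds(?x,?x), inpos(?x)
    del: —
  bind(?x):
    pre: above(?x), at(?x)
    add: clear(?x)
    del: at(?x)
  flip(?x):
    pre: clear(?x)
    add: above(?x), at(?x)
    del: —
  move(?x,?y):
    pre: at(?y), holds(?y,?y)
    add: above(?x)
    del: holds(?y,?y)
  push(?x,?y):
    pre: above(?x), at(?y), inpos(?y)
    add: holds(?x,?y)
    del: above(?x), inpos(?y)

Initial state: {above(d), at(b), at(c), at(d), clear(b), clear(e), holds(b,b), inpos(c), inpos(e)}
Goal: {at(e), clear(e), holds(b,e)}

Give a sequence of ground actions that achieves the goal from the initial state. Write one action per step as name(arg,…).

1. flip(b)  →  {above(b), above(d), at(b), at(c), at(d), clear(b), clear(e), holds(b,b), inpos(c), inpos(e)}
2. flip(e)  →  {above(b), above(d), above(e), at(b), at(c), at(d), at(e), clear(b), clear(e), holds(b,b), inpos(c), inpos(e)}
3. push(b,e)  →  {above(d), above(e), at(b), at(c), at(d), at(e), clear(b), clear(e), holds(b,b), holds(b,e), inpos(c)}

flip(b); flip(e); push(b,e)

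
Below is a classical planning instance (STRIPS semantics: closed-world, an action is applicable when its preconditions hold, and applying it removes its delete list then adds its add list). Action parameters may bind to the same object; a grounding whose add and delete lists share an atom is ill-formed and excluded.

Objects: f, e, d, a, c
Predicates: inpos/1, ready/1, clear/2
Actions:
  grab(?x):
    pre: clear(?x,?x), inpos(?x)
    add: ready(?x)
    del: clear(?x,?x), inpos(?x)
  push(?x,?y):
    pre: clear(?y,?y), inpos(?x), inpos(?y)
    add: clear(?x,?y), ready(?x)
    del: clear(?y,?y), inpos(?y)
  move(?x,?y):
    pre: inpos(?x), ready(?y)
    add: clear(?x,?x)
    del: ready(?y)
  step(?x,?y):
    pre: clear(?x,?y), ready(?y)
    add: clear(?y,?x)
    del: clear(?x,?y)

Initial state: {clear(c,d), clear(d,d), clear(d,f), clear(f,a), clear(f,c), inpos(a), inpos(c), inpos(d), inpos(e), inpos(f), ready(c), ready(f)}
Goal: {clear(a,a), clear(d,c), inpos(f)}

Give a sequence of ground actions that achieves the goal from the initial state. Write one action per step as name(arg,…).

1. grab(d)  →  {clear(c,d), clear(d,f), clear(f,a), clear(f,c), inpos(a), inpos(c), inpos(e), inpos(f), ready(c), ready(d), ready(f)}
2. move(a,f)  →  {clear(a,a), clear(c,d), clear(d,f), clear(f,a), clear(f,c), inpos(a), inpos(c), inpos(e), inpos(f), ready(c), ready(d)}
3. step(c,d)  →  {clear(a,a), clear(d,c), clear(d,f), clear(f,a), clear(f,c), inpos(a), inpos(c), inpos(e), inpos(f), ready(c), ready(d)}

grab(d); move(a,f); step(c,d)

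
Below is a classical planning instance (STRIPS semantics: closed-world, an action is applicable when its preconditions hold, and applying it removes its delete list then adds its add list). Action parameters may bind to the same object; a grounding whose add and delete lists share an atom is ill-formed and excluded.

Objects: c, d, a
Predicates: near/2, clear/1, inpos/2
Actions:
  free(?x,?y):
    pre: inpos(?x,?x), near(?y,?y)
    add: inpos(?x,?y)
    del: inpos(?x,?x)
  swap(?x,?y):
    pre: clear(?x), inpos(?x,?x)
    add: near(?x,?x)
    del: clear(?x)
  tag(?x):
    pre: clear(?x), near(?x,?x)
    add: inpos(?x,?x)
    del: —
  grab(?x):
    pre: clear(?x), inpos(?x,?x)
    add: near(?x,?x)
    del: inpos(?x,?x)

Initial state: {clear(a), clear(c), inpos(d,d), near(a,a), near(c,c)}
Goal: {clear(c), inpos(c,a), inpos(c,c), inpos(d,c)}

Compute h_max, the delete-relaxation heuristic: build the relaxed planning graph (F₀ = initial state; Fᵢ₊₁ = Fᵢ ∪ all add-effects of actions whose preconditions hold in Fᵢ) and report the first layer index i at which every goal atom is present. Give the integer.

F0 = init (5 atoms)
F1 = F0 ∪ {inpos(a,a), inpos(c,c), inpos(d,a), inpos(d,c)}  (9 atoms)
F2 = F1 ∪ {inpos(a,c), inpos(c,a)}  (11 atoms)
goal ⊆ F2  ⇒  h_max = 2

2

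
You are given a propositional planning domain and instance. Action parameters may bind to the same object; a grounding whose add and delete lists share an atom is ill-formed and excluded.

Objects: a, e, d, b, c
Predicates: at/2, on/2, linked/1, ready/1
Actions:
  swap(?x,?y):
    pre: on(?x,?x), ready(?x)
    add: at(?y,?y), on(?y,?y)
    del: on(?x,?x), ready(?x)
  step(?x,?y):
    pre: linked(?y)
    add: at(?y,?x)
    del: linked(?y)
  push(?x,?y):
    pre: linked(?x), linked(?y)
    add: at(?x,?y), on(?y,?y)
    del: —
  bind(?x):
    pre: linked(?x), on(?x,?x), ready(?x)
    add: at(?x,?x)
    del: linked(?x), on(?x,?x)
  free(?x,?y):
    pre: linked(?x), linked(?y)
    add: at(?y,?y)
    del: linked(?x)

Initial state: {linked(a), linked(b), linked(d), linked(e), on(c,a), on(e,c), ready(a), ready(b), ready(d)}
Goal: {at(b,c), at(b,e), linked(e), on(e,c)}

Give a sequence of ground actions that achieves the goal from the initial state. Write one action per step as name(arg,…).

push(b,e); step(c,b)

1. push(b,e)  →  {at(b,e), linked(a), linked(b), linked(d), linked(e), on(c,a), on(e,c), on(e,e), ready(a), ready(b), ready(d)}
2. step(c,b)  →  {at(b,c), at(b,e), linked(a), linked(d), linked(e), on(c,a), on(e,c), on(e,e), ready(a), ready(b), ready(d)}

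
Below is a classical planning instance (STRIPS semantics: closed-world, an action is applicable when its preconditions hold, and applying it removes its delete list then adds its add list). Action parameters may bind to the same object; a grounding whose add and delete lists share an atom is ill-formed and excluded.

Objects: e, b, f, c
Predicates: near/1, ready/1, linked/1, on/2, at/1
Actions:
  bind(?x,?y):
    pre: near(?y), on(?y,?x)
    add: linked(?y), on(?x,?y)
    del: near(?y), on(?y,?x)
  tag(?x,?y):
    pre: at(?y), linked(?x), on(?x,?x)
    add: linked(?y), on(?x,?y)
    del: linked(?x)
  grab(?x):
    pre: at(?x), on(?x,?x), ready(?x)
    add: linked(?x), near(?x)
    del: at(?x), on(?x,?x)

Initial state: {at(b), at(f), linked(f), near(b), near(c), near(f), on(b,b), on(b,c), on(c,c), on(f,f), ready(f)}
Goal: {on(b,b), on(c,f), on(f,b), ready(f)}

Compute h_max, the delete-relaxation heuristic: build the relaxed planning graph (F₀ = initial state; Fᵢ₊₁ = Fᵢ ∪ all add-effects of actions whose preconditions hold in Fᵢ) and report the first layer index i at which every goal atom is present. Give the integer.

F0 = init (11 atoms)
F1 = F0 ∪ {linked(b), on(c,b), on(f,b)}  (14 atoms)
F2 = F1 ∪ {linked(c), on(b,f)}  (16 atoms)
F3 = F2 ∪ {on(c,f)}  (17 atoms)
goal ⊆ F3  ⇒  h_max = 3

3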